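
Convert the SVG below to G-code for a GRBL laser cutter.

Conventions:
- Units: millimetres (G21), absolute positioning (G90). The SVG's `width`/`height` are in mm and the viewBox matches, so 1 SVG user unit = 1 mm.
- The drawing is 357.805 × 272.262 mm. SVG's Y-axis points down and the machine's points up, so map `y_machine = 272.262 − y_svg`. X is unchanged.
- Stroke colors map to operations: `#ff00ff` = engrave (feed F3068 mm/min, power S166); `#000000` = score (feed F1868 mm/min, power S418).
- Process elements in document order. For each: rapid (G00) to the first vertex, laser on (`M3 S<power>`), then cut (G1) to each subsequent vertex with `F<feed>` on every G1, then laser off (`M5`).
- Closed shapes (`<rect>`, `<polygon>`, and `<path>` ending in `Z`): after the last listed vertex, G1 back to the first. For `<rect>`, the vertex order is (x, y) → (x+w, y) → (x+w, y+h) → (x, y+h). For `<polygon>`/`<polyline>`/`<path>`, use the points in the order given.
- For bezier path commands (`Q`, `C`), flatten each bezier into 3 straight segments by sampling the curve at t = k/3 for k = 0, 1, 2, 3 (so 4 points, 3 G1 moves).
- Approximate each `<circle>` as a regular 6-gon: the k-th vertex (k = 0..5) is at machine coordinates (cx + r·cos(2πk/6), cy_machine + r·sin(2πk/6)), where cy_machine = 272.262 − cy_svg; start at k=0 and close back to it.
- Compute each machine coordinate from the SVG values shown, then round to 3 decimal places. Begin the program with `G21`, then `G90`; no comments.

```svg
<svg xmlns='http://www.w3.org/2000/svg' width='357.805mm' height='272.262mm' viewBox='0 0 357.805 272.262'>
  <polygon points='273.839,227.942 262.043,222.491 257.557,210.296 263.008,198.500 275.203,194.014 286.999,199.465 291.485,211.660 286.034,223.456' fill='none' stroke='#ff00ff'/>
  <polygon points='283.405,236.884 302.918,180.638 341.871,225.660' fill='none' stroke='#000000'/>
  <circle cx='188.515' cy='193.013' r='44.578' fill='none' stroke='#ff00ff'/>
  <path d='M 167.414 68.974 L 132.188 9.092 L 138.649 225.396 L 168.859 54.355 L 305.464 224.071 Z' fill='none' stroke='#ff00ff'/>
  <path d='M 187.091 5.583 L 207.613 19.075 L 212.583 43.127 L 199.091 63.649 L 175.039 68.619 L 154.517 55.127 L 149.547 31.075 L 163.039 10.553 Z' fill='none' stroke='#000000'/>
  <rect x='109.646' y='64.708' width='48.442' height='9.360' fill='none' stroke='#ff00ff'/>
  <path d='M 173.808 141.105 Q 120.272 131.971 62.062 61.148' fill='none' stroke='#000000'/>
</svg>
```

G21
G90
G00 X273.839 Y44.320
M3 S166
G1 X262.043 Y49.771 F3068
G1 X257.557 Y61.966 F3068
G1 X263.008 Y73.762 F3068
G1 X275.203 Y78.248 F3068
G1 X286.999 Y72.797 F3068
G1 X291.485 Y60.602 F3068
G1 X286.034 Y48.806 F3068
G1 X273.839 Y44.320 F3068
M5
G00 X283.405 Y35.378
M3 S418
G1 X302.918 Y91.624 F1868
G1 X341.871 Y46.602 F1868
G1 X283.405 Y35.378 F1868
M5
G00 X233.093 Y79.249
M3 S166
G1 X210.804 Y117.855 F3068
G1 X166.226 Y117.855 F3068
G1 X143.937 Y79.249 F3068
G1 X166.226 Y40.643 F3068
G1 X210.804 Y40.643 F3068
G1 X233.093 Y79.249 F3068
M5
G00 X167.414 Y203.288
M3 S166
G1 X132.188 Y263.170 F3068
G1 X138.649 Y46.866 F3068
G1 X168.859 Y217.907 F3068
G1 X305.464 Y48.191 F3068
G1 X167.414 Y203.288 F3068
M5
G00 X187.091 Y266.679
M3 S418
G1 X207.613 Y253.187 F1868
G1 X212.583 Y229.135 F1868
G1 X199.091 Y208.613 F1868
G1 X175.039 Y203.643 F1868
G1 X154.517 Y217.135 F1868
G1 X149.547 Y241.187 F1868
G1 X163.039 Y261.709 F1868
G1 X187.091 Y266.679 F1868
M5
G00 X109.646 Y207.554
M3 S166
G1 X158.088 Y207.554 F3068
G1 X158.088 Y198.194 F3068
G1 X109.646 Y198.194 F3068
G1 X109.646 Y207.554 F3068
M5
G00 X173.808 Y131.157
M3 S418
G1 X137.598 Y144.101 F1868
G1 X100.349 Y170.753 F1868
G1 X62.062 Y211.114 F1868
M5

1 u = 1 mm; y_m = 272.262 − y.

[1] `<polygon>` regular polygon, #ff00ff→engrave S166 F3068: (273.839,44.320) → (262.043,49.771) → (257.557,61.966) → (263.008,73.762) → (275.203,78.248) → (286.999,72.797) → (291.485,60.602) → (286.034,48.806) → (273.839,44.320) (closed)

[2] `<polygon>` regular polygon, #000000→score S418 F1868: (283.405,35.378) → (302.918,91.624) → (341.871,46.602) → (283.405,35.378) (closed)

[3] `<circle>` circle, #ff00ff→engrave S166 F3068: (233.093,79.249) → (210.804,117.855) → (166.226,117.855) → (143.937,79.249) → (166.226,40.643) → (210.804,40.643) → (233.093,79.249) (closed)

[4] `<path>` closed polygon, #ff00ff→engrave S166 F3068: (167.414,203.288) → (132.188,263.170) → (138.649,46.866) → (168.859,217.907) → (305.464,48.191) → (167.414,203.288) (closed)

[5] `<path>` regular polygon, #000000→score S418 F1868: (187.091,266.679) → (207.613,253.187) → (212.583,229.135) → (199.091,208.613) → (175.039,203.643) → (154.517,217.135) → (149.547,241.187) → (163.039,261.709) → (187.091,266.679) (closed)

[6] `<rect>` rectangle, #ff00ff→engrave S166 F3068: (109.646,207.554) → (158.088,207.554) → (158.088,198.194) → (109.646,198.194) → (109.646,207.554) (closed)

[7] `<path>` quadratic bezier, #000000→score S418 F1868: (173.808,131.157) → (137.598,144.101) → (100.349,170.753) → (62.062,211.114)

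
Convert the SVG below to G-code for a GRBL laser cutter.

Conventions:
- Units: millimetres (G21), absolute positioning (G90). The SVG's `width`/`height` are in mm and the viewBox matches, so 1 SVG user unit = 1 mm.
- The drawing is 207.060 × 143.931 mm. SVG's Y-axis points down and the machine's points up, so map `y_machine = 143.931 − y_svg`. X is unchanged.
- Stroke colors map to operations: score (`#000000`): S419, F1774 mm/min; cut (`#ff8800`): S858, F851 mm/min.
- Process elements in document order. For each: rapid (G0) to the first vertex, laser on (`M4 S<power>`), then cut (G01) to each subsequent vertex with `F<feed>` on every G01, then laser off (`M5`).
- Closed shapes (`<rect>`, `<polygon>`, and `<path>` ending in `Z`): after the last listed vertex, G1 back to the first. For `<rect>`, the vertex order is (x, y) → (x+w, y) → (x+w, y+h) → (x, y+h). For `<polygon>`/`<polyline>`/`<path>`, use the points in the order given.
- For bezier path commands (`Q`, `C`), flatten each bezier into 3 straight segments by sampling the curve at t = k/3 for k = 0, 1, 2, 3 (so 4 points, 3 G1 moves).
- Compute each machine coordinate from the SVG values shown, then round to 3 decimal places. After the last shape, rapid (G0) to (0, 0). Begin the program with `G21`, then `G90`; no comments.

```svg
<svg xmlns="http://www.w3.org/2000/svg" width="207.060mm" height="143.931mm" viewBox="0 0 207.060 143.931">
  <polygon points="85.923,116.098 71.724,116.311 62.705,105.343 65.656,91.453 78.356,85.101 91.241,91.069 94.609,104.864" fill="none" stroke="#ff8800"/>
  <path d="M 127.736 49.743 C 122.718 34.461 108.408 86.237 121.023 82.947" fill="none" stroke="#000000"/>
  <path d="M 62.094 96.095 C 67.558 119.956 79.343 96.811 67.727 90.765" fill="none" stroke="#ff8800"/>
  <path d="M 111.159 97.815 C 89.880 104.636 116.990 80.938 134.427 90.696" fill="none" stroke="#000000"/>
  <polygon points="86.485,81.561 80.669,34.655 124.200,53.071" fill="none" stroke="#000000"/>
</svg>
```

Since the viewBox matches the mm dimensions, user units are millimetres directly. The only transform is the Y-flip y_m = 143.931 − y_svg.

Shape 1 is a regular polygon drawn with `<polygon>`. Its stroke #ff8800 means cut at S858, F851. After flipping Y the toolpath is (85.923,27.833) → (71.724,27.620) → (62.705,38.588) → (65.656,52.478) → (78.356,58.830) → (91.241,52.862) → (94.609,39.067) → (85.923,27.833), returning to the start.

Shape 2 is a cubic bezier drawn with `<path>`. Its stroke #000000 means score at S419, F1774. After flipping Y the toolpath is (127.736,94.188) → (120.962,91.640) → (116.042,71.526) → (121.023,60.984).

Shape 3 is a cubic bezier drawn with `<path>`. Its stroke #ff8800 means cut at S858, F851. After flipping Y the toolpath is (62.094,47.836) → (68.564,37.269) → (72.643,43.795) → (67.727,53.166).

Shape 4 is a cubic bezier drawn with `<path>`. Its stroke #000000 means score at S419, F1774. After flipping Y the toolpath is (111.159,46.116) → (103.859,47.099) → (115.916,54.210) → (134.427,53.235).

Shape 5 is a regular polygon drawn with `<polygon>`. Its stroke #000000 means score at S419, F1774. After flipping Y the toolpath is (86.485,62.370) → (80.669,109.276) → (124.200,90.860) → (86.485,62.370), returning to the start.

G21
G90
G0 X85.923 Y27.833
M4 S858
G01 X71.724 Y27.620 F851
G01 X62.705 Y38.588 F851
G01 X65.656 Y52.478 F851
G01 X78.356 Y58.830 F851
G01 X91.241 Y52.862 F851
G01 X94.609 Y39.067 F851
G01 X85.923 Y27.833 F851
M5
G0 X127.736 Y94.188
M4 S419
G01 X120.962 Y91.640 F1774
G01 X116.042 Y71.526 F1774
G01 X121.023 Y60.984 F1774
M5
G0 X62.094 Y47.836
M4 S858
G01 X68.564 Y37.269 F851
G01 X72.643 Y43.795 F851
G01 X67.727 Y53.166 F851
M5
G0 X111.159 Y46.116
M4 S419
G01 X103.859 Y47.099 F1774
G01 X115.916 Y54.210 F1774
G01 X134.427 Y53.235 F1774
M5
G0 X86.485 Y62.370
M4 S419
G01 X80.669 Y109.276 F1774
G01 X124.200 Y90.860 F1774
G01 X86.485 Y62.370 F1774
M5
G0 X0.000 Y0.000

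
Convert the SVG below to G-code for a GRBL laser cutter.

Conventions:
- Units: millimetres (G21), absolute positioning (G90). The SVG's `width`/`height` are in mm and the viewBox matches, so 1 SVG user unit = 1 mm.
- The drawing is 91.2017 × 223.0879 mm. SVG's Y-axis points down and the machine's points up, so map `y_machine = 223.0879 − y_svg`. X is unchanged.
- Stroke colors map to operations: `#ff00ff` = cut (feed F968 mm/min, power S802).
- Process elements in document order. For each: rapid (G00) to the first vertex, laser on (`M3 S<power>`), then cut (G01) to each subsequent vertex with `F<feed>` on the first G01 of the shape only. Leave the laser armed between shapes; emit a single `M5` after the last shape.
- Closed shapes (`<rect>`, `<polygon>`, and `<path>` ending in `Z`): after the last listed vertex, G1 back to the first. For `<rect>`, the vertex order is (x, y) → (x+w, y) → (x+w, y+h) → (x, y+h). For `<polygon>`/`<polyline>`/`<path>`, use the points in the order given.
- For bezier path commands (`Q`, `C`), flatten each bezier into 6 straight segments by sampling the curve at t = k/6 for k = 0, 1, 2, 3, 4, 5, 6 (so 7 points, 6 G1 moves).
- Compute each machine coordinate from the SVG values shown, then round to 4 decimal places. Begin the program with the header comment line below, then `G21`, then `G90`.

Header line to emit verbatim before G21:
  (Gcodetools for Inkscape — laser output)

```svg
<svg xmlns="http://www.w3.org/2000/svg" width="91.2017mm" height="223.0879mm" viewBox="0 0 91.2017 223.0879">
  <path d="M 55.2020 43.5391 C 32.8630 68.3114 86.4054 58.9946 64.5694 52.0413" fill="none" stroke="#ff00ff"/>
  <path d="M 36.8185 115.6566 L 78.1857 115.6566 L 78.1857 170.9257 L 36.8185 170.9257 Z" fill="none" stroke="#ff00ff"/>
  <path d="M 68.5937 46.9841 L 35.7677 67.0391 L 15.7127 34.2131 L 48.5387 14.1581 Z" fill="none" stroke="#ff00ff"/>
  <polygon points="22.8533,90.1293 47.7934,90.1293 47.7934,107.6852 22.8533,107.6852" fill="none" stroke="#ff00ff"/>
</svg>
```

1 u = 1 mm; y_m = 223.0879 − y.

[1] `<path>` cubic bezier, #ff00ff→cut S802 F968: (55.2020,179.5488) → (49.6557,169.8346) → (52.5546,164.7894) → (59.6971,163.4006) → (66.8815,164.6556) → (69.9061,167.5418) → (64.5694,171.0466)

[2] `<path>` rectangle, #ff00ff→cut S802 F968: (36.8185,107.4313) → (78.1857,107.4313) → (78.1857,52.1622) → (36.8185,52.1622) → (36.8185,107.4313) (closed)

[3] `<path>` regular polygon, #ff00ff→cut S802 F968: (68.5937,176.1038) → (35.7677,156.0488) → (15.7127,188.8748) → (48.5387,208.9298) → (68.5937,176.1038) (closed)

[4] `<polygon>` rectangle, #ff00ff→cut S802 F968: (22.8533,132.9586) → (47.7934,132.9586) → (47.7934,115.4027) → (22.8533,115.4027) → (22.8533,132.9586) (closed)

(Gcodetools for Inkscape — laser output)
G21
G90
G00 X55.2020 Y179.5488
M3 S802
G01 X49.6557 Y169.8346 F968
G01 X52.5546 Y164.7894
G01 X59.6971 Y163.4006
G01 X66.8815 Y164.6556
G01 X69.9061 Y167.5418
G01 X64.5694 Y171.0466
G00 X36.8185 Y107.4313
M3 S802
G01 X78.1857 Y107.4313 F968
G01 X78.1857 Y52.1622
G01 X36.8185 Y52.1622
G01 X36.8185 Y107.4313
G00 X68.5937 Y176.1038
M3 S802
G01 X35.7677 Y156.0488 F968
G01 X15.7127 Y188.8748
G01 X48.5387 Y208.9298
G01 X68.5937 Y176.1038
G00 X22.8533 Y132.9586
M3 S802
G01 X47.7934 Y132.9586 F968
G01 X47.7934 Y115.4027
G01 X22.8533 Y115.4027
G01 X22.8533 Y132.9586
M5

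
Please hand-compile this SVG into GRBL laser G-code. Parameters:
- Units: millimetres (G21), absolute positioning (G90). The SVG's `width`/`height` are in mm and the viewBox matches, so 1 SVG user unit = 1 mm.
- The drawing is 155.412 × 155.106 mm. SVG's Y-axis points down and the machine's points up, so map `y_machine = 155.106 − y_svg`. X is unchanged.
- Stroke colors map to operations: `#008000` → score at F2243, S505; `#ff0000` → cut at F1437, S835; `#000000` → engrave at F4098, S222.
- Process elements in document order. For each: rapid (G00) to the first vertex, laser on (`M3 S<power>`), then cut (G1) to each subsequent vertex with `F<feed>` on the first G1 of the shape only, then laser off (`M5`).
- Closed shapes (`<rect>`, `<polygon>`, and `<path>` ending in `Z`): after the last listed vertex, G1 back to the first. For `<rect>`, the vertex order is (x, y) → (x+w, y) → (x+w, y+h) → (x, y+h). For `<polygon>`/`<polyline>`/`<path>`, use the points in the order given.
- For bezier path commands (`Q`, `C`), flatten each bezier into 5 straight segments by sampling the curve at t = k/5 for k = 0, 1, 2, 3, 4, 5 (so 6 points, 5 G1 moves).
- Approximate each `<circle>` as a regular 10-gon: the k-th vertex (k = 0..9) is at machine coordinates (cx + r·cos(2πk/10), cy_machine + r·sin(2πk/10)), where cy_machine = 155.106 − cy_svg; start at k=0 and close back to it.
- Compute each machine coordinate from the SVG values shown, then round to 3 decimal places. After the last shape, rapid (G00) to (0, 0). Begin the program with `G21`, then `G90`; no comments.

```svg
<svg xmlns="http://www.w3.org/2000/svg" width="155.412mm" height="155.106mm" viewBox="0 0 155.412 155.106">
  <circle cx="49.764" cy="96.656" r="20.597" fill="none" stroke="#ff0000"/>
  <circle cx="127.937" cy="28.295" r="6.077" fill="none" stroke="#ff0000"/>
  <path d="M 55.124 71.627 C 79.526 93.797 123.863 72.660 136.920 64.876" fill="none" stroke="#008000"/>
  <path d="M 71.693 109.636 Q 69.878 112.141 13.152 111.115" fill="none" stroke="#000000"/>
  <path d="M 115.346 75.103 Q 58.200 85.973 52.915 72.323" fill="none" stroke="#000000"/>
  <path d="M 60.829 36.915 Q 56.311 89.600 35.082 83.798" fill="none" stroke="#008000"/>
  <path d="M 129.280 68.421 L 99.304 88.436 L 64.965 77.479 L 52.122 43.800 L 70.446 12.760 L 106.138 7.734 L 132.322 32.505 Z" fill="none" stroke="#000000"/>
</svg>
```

G21
G90
G00 X70.361 Y58.450
M3 S835
G1 X66.427 Y70.557 F1437
G1 X56.129 Y78.039
G1 X43.399 Y78.039
G1 X33.101 Y70.557
G1 X29.167 Y58.450
G1 X33.101 Y46.343
G1 X43.399 Y38.861
G1 X56.129 Y38.861
G1 X66.427 Y46.343
G1 X70.361 Y58.450
M5
G00 X134.014 Y126.811
M3 S835
G1 X132.853 Y130.383 F1437
G1 X129.815 Y132.591
G1 X126.059 Y132.591
G1 X123.021 Y130.383
G1 X121.860 Y126.811
G1 X123.021 Y123.239
G1 X126.059 Y121.031
G1 X129.815 Y121.031
G1 X132.853 Y123.239
G1 X134.014 Y126.811
M5
G00 X55.124 Y83.479
M3 S505
G1 X71.748 Y74.921 F2243
G1 X90.697 Y74.036
G1 X109.515 Y78.106
G1 X125.742 Y84.411
G1 X136.920 Y90.230
M5
G00 X71.693 Y45.470
M3 S222
G1 X68.771 Y44.609 F4098
G1 X61.455 Y44.031
G1 X49.747 Y43.735
G1 X33.646 Y43.722
G1 X13.152 Y43.991
M5
G00 X115.346 Y80.003
M3 S222
G1 X94.562 Y76.636 F4098
G1 X77.927 Y75.230
G1 X65.441 Y75.786
G1 X57.103 Y78.304
G1 X52.915 Y82.783
M5
G00 X60.829 Y118.191
M3 S505
G1 X58.353 Y99.456 F2243
G1 X54.541 Y85.401
G1 X49.391 Y76.024
G1 X42.905 Y71.327
G1 X35.082 Y71.308
M5
G00 X129.280 Y86.685
M3 S222
G1 X99.304 Y66.670 F4098
G1 X64.965 Y77.627
G1 X52.122 Y111.306
G1 X70.446 Y142.346
G1 X106.138 Y147.372
G1 X132.322 Y122.601
G1 X129.280 Y86.685
M5
G00 X0.000 Y0.000

viewBox `0 0 155.412 155.106` with mm width/height → 1 unit = 1 mm. Flip: y_m = 155.106 − y_svg.

**Shape 1** — `<circle>` circle, stroke `#ff0000` → cut (S835, F1437). Machine vertices: (70.361,58.450) → (66.427,70.557) → (56.129,78.039) → (43.399,78.039) → (33.101,70.557) → (29.167,58.450) → (33.101,46.343) → (43.399,38.861) → (56.129,38.861) → (66.427,46.343) → (70.361,58.450). Closed: final G1 returns to the first vertex.

**Shape 2** — `<circle>` circle, stroke `#ff0000` → cut (S835, F1437). Machine vertices: (134.014,126.811) → (132.853,130.383) → (129.815,132.591) → (126.059,132.591) → (123.021,130.383) → (121.860,126.811) → (123.021,123.239) → (126.059,121.031) → (129.815,121.031) → (132.853,123.239) → (134.014,126.811). Closed: final G1 returns to the first vertex.

**Shape 3** — `<path>` cubic bezier, stroke `#008000` → score (S505, F2243). Control points (SVG): P0=(55.124,71.627), P1=(79.526,93.797), P2=(123.863,72.660), P3=(136.920,64.876); sampled at t=k/5. Machine vertices: (55.124,83.479) → (71.748,74.921) → (90.697,74.036) → (109.515,78.106) → (125.742,84.411) → (136.920,90.230). Open path.

**Shape 4** — `<path>` quadratic bezier, stroke `#000000` → engrave (S222, F4098). Control points (SVG): P0=(71.693,109.636), P1=(69.878,112.141), P2=(13.152,111.115); sampled at t=k/5. Machine vertices: (71.693,45.470) → (68.771,44.609) → (61.455,44.031) → (49.747,43.735) → (33.646,43.722) → (13.152,43.991). Open path.

**Shape 5** — `<path>` quadratic bezier, stroke `#000000` → engrave (S222, F4098). Control points (SVG): P0=(115.346,75.103), P1=(58.200,85.973), P2=(52.915,72.323); sampled at t=k/5. Machine vertices: (115.346,80.003) → (94.562,76.636) → (77.927,75.230) → (65.441,75.786) → (57.103,78.304) → (52.915,82.783). Open path.

**Shape 6** — `<path>` quadratic bezier, stroke `#008000` → score (S505, F2243). Control points (SVG): P0=(60.829,36.915), P1=(56.311,89.600), P2=(35.082,83.798); sampled at t=k/5. Machine vertices: (60.829,118.191) → (58.353,99.456) → (54.541,85.401) → (49.391,76.024) → (42.905,71.327) → (35.082,71.308). Open path.

**Shape 7** — `<path>` regular polygon, stroke `#000000` → engrave (S222, F4098). Machine vertices: (129.280,86.685) → (99.304,66.670) → (64.965,77.627) → (52.122,111.306) → (70.446,142.346) → (106.138,147.372) → (132.322,122.601) → (129.280,86.685). Closed: final G1 returns to the first vertex.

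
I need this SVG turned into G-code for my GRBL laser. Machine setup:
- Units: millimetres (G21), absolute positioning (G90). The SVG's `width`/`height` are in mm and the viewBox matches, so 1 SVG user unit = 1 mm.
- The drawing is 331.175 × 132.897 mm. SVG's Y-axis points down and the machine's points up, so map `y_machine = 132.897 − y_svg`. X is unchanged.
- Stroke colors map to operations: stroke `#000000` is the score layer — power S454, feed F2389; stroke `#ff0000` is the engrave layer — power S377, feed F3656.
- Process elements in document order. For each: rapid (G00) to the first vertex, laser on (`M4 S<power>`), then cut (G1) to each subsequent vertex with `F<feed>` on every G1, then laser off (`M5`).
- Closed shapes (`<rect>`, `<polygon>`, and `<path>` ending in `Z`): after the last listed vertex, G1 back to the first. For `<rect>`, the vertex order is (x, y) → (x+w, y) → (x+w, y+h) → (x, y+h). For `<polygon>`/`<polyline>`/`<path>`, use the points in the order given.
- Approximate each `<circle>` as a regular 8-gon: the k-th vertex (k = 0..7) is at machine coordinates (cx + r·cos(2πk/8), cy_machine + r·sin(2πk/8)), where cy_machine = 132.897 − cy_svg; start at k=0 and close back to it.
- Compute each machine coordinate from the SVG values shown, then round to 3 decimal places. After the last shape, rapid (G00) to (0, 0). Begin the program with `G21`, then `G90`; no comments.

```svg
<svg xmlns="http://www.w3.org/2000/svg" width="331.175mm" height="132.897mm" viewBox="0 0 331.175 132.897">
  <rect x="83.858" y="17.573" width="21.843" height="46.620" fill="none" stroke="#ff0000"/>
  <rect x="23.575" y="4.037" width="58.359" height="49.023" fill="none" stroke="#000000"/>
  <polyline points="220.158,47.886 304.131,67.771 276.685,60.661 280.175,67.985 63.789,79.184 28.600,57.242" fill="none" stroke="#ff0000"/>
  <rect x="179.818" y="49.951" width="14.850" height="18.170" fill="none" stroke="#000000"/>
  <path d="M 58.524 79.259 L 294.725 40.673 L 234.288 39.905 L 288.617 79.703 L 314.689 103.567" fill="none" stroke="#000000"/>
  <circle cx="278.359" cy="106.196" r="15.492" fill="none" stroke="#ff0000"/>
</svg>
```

viewBox `0 0 331.175 132.897` with mm width/height → 1 unit = 1 mm. Flip: y_m = 132.897 − y_svg.

**Shape 1** — `<rect>` rectangle, stroke `#ff0000` → engrave (S377, F3656). Machine vertices: (83.858,115.324) → (105.701,115.324) → (105.701,68.704) → (83.858,68.704) → (83.858,115.324). Closed: final G1 returns to the first vertex.

**Shape 2** — `<rect>` rectangle, stroke `#000000` → score (S454, F2389). Machine vertices: (23.575,128.860) → (81.934,128.860) → (81.934,79.837) → (23.575,79.837) → (23.575,128.860). Closed: final G1 returns to the first vertex.

**Shape 3** — `<polyline>` open polyline, stroke `#ff0000` → engrave (S377, F3656). Machine vertices: (220.158,85.011) → (304.131,65.126) → (276.685,72.236) → (280.175,64.912) → (63.789,53.713) → (28.600,75.655). Open path.

**Shape 4** — `<rect>` rectangle, stroke `#000000` → score (S454, F2389). Machine vertices: (179.818,82.946) → (194.668,82.946) → (194.668,64.776) → (179.818,64.776) → (179.818,82.946). Closed: final G1 returns to the first vertex.

**Shape 5** — `<path>` open polyline, stroke `#000000` → score (S454, F2389). Machine vertices: (58.524,53.638) → (294.725,92.224) → (234.288,92.992) → (288.617,53.194) → (314.689,29.330). Open path.

**Shape 6** — `<circle>` circle, stroke `#ff0000` → engrave (S377, F3656). Machine vertices: (293.851,26.701) → (289.313,37.655) → (278.359,42.193) → (267.405,37.655) → (262.867,26.701) → (267.405,15.747) → (278.359,11.209) → (289.313,15.747) → (293.851,26.701). Closed: final G1 returns to the first vertex.

G21
G90
G00 X83.858 Y115.324
M4 S377
G1 X105.701 Y115.324 F3656
G1 X105.701 Y68.704 F3656
G1 X83.858 Y68.704 F3656
G1 X83.858 Y115.324 F3656
M5
G00 X23.575 Y128.860
M4 S454
G1 X81.934 Y128.860 F2389
G1 X81.934 Y79.837 F2389
G1 X23.575 Y79.837 F2389
G1 X23.575 Y128.860 F2389
M5
G00 X220.158 Y85.011
M4 S377
G1 X304.131 Y65.126 F3656
G1 X276.685 Y72.236 F3656
G1 X280.175 Y64.912 F3656
G1 X63.789 Y53.713 F3656
G1 X28.600 Y75.655 F3656
M5
G00 X179.818 Y82.946
M4 S454
G1 X194.668 Y82.946 F2389
G1 X194.668 Y64.776 F2389
G1 X179.818 Y64.776 F2389
G1 X179.818 Y82.946 F2389
M5
G00 X58.524 Y53.638
M4 S454
G1 X294.725 Y92.224 F2389
G1 X234.288 Y92.992 F2389
G1 X288.617 Y53.194 F2389
G1 X314.689 Y29.330 F2389
M5
G00 X293.851 Y26.701
M4 S377
G1 X289.313 Y37.655 F3656
G1 X278.359 Y42.193 F3656
G1 X267.405 Y37.655 F3656
G1 X262.867 Y26.701 F3656
G1 X267.405 Y15.747 F3656
G1 X278.359 Y11.209 F3656
G1 X289.313 Y15.747 F3656
G1 X293.851 Y26.701 F3656
M5
G00 X0.000 Y0.000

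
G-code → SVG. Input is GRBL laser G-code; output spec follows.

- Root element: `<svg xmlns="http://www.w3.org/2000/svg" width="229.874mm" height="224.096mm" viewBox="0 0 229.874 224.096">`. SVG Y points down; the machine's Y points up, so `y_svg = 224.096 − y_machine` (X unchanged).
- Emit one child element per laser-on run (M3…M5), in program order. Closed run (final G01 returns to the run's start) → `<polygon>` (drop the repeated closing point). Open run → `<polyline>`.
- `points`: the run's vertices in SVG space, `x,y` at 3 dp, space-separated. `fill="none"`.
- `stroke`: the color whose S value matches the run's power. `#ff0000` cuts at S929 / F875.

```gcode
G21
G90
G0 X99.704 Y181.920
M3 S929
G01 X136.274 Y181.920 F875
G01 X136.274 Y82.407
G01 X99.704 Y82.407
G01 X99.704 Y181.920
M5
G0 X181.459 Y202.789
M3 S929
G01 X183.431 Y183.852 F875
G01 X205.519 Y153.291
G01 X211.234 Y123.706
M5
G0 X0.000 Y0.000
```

<svg xmlns="http://www.w3.org/2000/svg" width="229.874mm" height="224.096mm" viewBox="0 0 229.874 224.096">
  <polygon points="99.704,42.176 136.274,42.176 136.274,141.689 99.704,141.689" fill="none" stroke="#ff0000"/>
  <polyline points="181.459,21.307 183.431,40.244 205.519,70.805 211.234,100.390" fill="none" stroke="#ff0000"/>
</svg>

Machine Y-up, SVG Y-down with viewBox height 224.096, so y_svg = 224.096 − y_machine; X carries over. Every run uses S929, so all elements get stroke `#ff0000` (cut).

Run 1: The run returns to its start, so emit a `<polygon>` with points (Y-flipped): 99.704,42.176 136.274,42.176 136.274,141.689 99.704,141.689.

Run 2: The run is open, so emit a `<polyline>` with points (Y-flipped): 181.459,21.307 183.431,40.244 205.519,70.805 211.234,100.390.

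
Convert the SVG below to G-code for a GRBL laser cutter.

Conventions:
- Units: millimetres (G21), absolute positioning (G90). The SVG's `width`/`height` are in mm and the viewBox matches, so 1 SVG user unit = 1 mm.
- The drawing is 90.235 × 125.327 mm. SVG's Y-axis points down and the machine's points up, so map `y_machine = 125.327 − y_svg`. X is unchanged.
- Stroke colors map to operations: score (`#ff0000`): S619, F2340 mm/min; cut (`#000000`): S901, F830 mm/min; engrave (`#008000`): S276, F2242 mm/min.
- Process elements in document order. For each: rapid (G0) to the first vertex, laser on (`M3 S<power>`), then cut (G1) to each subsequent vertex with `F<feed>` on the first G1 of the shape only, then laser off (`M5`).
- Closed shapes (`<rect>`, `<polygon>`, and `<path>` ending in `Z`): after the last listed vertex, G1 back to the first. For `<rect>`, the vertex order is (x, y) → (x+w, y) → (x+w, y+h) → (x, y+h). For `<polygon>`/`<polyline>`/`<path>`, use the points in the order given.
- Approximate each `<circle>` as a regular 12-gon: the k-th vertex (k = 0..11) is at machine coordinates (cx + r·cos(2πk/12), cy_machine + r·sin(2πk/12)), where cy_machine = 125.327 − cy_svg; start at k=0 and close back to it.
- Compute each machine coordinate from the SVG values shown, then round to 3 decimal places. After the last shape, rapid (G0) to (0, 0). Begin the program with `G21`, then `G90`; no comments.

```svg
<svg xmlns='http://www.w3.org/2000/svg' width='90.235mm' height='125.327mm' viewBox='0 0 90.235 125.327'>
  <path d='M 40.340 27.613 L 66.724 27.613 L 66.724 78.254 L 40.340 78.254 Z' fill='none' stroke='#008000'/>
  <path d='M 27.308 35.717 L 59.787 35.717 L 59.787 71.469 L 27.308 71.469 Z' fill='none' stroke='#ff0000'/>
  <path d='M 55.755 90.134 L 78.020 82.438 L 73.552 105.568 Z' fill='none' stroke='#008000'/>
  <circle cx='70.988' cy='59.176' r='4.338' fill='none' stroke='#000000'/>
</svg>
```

G21
G90
G0 X40.340 Y97.714
M3 S276
G1 X66.724 Y97.714 F2242
G1 X66.724 Y47.073
G1 X40.340 Y47.073
G1 X40.340 Y97.714
M5
G0 X27.308 Y89.610
M3 S619
G1 X59.787 Y89.610 F2340
G1 X59.787 Y53.858
G1 X27.308 Y53.858
G1 X27.308 Y89.610
M5
G0 X55.755 Y35.193
M3 S276
G1 X78.020 Y42.889 F2242
G1 X73.552 Y19.759
G1 X55.755 Y35.193
M5
G0 X75.326 Y66.151
M3 S901
G1 X74.745 Y68.320 F830
G1 X73.157 Y69.908
G1 X70.988 Y70.489
G1 X68.819 Y69.908
G1 X67.231 Y68.320
G1 X66.650 Y66.151
G1 X67.231 Y63.982
G1 X68.819 Y62.394
G1 X70.988 Y61.813
G1 X73.157 Y62.394
G1 X74.745 Y63.982
G1 X75.326 Y66.151
M5
G0 X0.000 Y0.000

viewBox `0 0 90.235 125.327` with mm width/height → 1 unit = 1 mm. Flip: y_m = 125.327 − y_svg.

**Shape 1** — `<path>` rectangle, stroke `#008000` → engrave (S276, F2242). Machine vertices: (40.340,97.714) → (66.724,97.714) → (66.724,47.073) → (40.340,47.073) → (40.340,97.714). Closed: final G1 returns to the first vertex.

**Shape 2** — `<path>` rectangle, stroke `#ff0000` → score (S619, F2340). Machine vertices: (27.308,89.610) → (59.787,89.610) → (59.787,53.858) → (27.308,53.858) → (27.308,89.610). Closed: final G1 returns to the first vertex.

**Shape 3** — `<path>` regular polygon, stroke `#008000` → engrave (S276, F2242). Machine vertices: (55.755,35.193) → (78.020,42.889) → (73.552,19.759) → (55.755,35.193). Closed: final G1 returns to the first vertex.

**Shape 4** — `<circle>` circle, stroke `#000000` → cut (S901, F830). Machine vertices: (75.326,66.151) → (74.745,68.320) → (73.157,69.908) → (70.988,70.489) → (68.819,69.908) → (67.231,68.320) → (66.650,66.151) → (67.231,63.982) → (68.819,62.394) → (70.988,61.813) → (73.157,62.394) → (74.745,63.982) → (75.326,66.151). Closed: final G1 returns to the first vertex.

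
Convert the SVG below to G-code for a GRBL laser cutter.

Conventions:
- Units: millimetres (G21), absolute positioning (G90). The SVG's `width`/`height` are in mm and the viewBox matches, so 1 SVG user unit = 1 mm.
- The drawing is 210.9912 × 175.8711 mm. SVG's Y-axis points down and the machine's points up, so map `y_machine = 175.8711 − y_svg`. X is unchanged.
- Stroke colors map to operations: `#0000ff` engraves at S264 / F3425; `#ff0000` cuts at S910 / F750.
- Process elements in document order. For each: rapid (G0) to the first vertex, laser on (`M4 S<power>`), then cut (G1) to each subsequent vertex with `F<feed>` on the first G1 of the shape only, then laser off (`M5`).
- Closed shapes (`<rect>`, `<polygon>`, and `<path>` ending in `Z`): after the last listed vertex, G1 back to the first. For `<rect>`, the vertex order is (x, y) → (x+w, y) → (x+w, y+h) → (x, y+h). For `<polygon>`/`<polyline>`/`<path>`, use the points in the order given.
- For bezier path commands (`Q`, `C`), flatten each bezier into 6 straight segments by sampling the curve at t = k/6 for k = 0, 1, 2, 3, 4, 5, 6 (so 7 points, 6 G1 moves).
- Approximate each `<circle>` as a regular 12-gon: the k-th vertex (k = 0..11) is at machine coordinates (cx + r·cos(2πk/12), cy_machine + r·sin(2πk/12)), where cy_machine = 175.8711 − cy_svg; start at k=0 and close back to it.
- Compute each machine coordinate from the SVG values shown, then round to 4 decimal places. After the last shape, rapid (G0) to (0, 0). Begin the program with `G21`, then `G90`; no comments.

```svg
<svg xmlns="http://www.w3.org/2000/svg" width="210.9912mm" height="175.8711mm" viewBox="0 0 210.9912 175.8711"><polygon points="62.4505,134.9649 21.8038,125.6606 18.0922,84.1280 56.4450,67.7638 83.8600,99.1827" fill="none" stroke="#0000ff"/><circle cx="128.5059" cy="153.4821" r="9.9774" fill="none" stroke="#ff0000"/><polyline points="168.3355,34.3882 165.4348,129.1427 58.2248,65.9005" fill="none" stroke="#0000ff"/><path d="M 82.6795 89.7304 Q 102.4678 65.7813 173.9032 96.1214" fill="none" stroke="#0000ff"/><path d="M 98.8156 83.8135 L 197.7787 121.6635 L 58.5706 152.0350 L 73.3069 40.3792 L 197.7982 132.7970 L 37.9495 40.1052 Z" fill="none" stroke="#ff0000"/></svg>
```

viewBox `0 0 210.9912 175.8711` with mm width/height → 1 unit = 1 mm. Flip: y_m = 175.8711 − y_svg.

**Shape 1** — `<polygon>` regular polygon, stroke `#0000ff` → engrave (S264, F3425). Machine vertices: (62.4505,40.9062) → (21.8038,50.2105) → (18.0922,91.7431) → (56.4450,108.1073) → (83.8600,76.6884) → (62.4505,40.9062). Closed: final G1 returns to the first vertex.

**Shape 2** — `<circle>` circle, stroke `#ff0000` → cut (S910, F750). Machine vertices: (138.4833,22.3890) → (137.1466,27.3777) → (133.4946,31.0297) → (128.5059,32.3664) → (123.5172,31.0297) → (119.8652,27.3777) → (118.5285,22.3890) → (119.8652,17.4003) → (123.5172,13.7483) → (128.5059,12.4116) → (133.4946,13.7483) → (137.1466,17.4003) → (138.4833,22.3890). Closed: final G1 returns to the first vertex.

**Shape 3** — `<polyline>` open polyline, stroke `#0000ff` → engrave (S264, F3425). Machine vertices: (168.3355,141.4829) → (165.4348,46.7284) → (58.2248,109.9706). Open path.

**Shape 4** — `<path>` quadratic bezier, stroke `#0000ff` → engrave (S264, F3425). Control points (SVG): P0=(82.6795,89.7304), P1=(102.4678,65.7813), P2=(173.9032,96.1214); sampled at t=k/6. Machine vertices: (82.6795,86.1407) → (90.7102,92.6157) → (101.6103,96.0746) → (115.3796,96.5175) → (132.0182,93.9443) → (151.5260,88.3550) → (173.9032,79.7497). Open path.

**Shape 5** — `<path>` closed polygon, stroke `#ff0000` → cut (S910, F750). Machine vertices: (98.8156,92.0576) → (197.7787,54.2076) → (58.5706,23.8361) → (73.3069,135.4919) → (197.7982,43.0741) → (37.9495,135.7659) → (98.8156,92.0576). Closed: final G1 returns to the first vertex.

G21
G90
G0 X62.4505 Y40.9062
M4 S264
G1 X21.8038 Y50.2105 F3425
G1 X18.0922 Y91.7431
G1 X56.4450 Y108.1073
G1 X83.8600 Y76.6884
G1 X62.4505 Y40.9062
M5
G0 X138.4833 Y22.3890
M4 S910
G1 X137.1466 Y27.3777 F750
G1 X133.4946 Y31.0297
G1 X128.5059 Y32.3664
G1 X123.5172 Y31.0297
G1 X119.8652 Y27.3777
G1 X118.5285 Y22.3890
G1 X119.8652 Y17.4003
G1 X123.5172 Y13.7483
G1 X128.5059 Y12.4116
G1 X133.4946 Y13.7483
G1 X137.1466 Y17.4003
G1 X138.4833 Y22.3890
M5
G0 X168.3355 Y141.4829
M4 S264
G1 X165.4348 Y46.7284 F3425
G1 X58.2248 Y109.9706
M5
G0 X82.6795 Y86.1407
M4 S264
G1 X90.7102 Y92.6157 F3425
G1 X101.6103 Y96.0746
G1 X115.3796 Y96.5175
G1 X132.0182 Y93.9443
G1 X151.5260 Y88.3550
G1 X173.9032 Y79.7497
M5
G0 X98.8156 Y92.0576
M4 S910
G1 X197.7787 Y54.2076 F750
G1 X58.5706 Y23.8361
G1 X73.3069 Y135.4919
G1 X197.7982 Y43.0741
G1 X37.9495 Y135.7659
G1 X98.8156 Y92.0576
M5
G0 X0.0000 Y0.0000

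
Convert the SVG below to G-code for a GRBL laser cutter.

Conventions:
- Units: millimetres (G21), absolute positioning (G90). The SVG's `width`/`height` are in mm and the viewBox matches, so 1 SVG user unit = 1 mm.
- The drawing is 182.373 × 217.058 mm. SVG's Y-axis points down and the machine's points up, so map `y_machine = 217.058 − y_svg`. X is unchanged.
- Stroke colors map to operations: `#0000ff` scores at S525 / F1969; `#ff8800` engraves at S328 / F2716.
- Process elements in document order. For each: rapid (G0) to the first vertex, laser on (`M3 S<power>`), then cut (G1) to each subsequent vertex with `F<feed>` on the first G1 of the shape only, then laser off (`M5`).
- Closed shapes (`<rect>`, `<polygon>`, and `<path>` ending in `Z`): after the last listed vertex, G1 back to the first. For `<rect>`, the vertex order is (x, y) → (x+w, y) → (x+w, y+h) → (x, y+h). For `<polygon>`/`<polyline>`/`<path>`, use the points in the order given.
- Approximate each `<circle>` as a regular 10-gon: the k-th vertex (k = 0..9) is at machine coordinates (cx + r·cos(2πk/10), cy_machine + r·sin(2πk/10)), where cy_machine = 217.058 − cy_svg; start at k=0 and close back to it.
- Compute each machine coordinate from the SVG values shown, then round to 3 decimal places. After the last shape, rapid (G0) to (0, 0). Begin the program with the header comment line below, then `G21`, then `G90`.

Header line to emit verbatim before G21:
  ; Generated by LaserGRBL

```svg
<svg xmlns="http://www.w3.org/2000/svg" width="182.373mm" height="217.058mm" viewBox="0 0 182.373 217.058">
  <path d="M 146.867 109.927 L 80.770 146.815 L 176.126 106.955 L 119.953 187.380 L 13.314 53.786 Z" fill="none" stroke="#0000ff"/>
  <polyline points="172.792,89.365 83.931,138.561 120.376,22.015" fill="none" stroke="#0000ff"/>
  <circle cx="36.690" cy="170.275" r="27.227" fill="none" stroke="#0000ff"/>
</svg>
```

; Generated by LaserGRBL
G21
G90
G0 X146.867 Y107.131
M3 S525
G1 X80.770 Y70.243 F1969
G1 X176.126 Y110.103
G1 X119.953 Y29.678
G1 X13.314 Y163.272
G1 X146.867 Y107.131
M5
G0 X172.792 Y127.693
M3 S525
G1 X83.931 Y78.497 F1969
G1 X120.376 Y195.043
M5
G0 X63.917 Y46.783
M3 S525
G1 X58.717 Y62.787 F1969
G1 X45.104 Y72.677
G1 X28.276 Y72.677
G1 X14.663 Y62.787
G1 X9.463 Y46.783
G1 X14.663 Y30.779
G1 X28.276 Y20.889
G1 X45.104 Y20.889
G1 X58.717 Y30.779
G1 X63.917 Y46.783
M5
G0 X0.000 Y0.000

1 u = 1 mm; y_m = 217.058 − y.

[1] `<path>` closed polygon, #0000ff→score S525 F1969: (146.867,107.131) → (80.770,70.243) → (176.126,110.103) → (119.953,29.678) → (13.314,163.272) → (146.867,107.131) (closed)

[2] `<polyline>` open polyline, #0000ff→score S525 F1969: (172.792,127.693) → (83.931,78.497) → (120.376,195.043)

[3] `<circle>` circle, #0000ff→score S525 F1969: (63.917,46.783) → (58.717,62.787) → (45.104,72.677) → (28.276,72.677) → (14.663,62.787) → (9.463,46.783) → (14.663,30.779) → (28.276,20.889) → (45.104,20.889) → (58.717,30.779) → (63.917,46.783) (closed)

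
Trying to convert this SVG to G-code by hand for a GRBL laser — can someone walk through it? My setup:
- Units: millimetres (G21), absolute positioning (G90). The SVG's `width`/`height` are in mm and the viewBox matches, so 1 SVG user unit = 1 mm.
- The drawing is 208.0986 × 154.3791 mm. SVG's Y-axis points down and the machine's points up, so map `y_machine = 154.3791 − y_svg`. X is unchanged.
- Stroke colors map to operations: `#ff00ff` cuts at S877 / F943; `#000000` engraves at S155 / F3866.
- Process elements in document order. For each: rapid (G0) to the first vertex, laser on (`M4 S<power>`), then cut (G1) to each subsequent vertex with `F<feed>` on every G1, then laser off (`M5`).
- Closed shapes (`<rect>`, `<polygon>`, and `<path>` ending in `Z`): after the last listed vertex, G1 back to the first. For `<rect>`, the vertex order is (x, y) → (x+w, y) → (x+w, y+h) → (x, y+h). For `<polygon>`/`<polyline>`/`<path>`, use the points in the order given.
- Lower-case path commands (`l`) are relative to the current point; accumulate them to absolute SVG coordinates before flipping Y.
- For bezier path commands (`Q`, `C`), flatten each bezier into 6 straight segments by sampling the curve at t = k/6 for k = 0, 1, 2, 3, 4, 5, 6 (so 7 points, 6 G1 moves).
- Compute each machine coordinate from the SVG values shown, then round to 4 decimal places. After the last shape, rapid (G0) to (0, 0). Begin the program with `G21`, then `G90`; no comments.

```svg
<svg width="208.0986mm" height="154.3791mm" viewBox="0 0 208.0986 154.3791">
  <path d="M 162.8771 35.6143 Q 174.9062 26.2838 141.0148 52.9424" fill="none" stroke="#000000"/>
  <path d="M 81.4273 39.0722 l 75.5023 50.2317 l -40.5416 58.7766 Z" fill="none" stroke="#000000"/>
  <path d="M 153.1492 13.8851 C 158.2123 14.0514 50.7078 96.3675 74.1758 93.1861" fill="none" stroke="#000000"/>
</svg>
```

1 u = 1 mm; y_m = 154.3791 − y.

[1] `<path>` quadratic bezier, #000000→engrave S155 F3866: (162.8771,118.7648) → (165.6112,120.8753) → (165.7942,120.9863) → (163.4261,119.0980) → (158.5068,115.2103) → (151.0364,109.3232) → (141.0148,101.4367)

[2] `<path>` closed polygon, #000000→engrave S155 F3866: (81.4273,115.3069) → (156.9296,65.0752) → (116.3880,6.2986) → (81.4273,115.3069) (closed)

[3] `<path>` cubic bezier, #000000→engrave S155 F3866: (153.1492,140.4940) → (147.4276,134.3412) → (129.7098,119.1536) → (106.7607,99.5881) → (85.3453,80.3016) → (72.2287,65.9509) → (74.1758,61.1930)

G21
G90
G0 X162.8771 Y118.7648
M4 S155
G1 X165.6112 Y120.8753 F3866
G1 X165.7942 Y120.9863 F3866
G1 X163.4261 Y119.0980 F3866
G1 X158.5068 Y115.2103 F3866
G1 X151.0364 Y109.3232 F3866
G1 X141.0148 Y101.4367 F3866
M5
G0 X81.4273 Y115.3069
M4 S155
G1 X156.9296 Y65.0752 F3866
G1 X116.3880 Y6.2986 F3866
G1 X81.4273 Y115.3069 F3866
M5
G0 X153.1492 Y140.4940
M4 S155
G1 X147.4276 Y134.3412 F3866
G1 X129.7098 Y119.1536 F3866
G1 X106.7607 Y99.5881 F3866
G1 X85.3453 Y80.3016 F3866
G1 X72.2287 Y65.9509 F3866
G1 X74.1758 Y61.1930 F3866
M5
G0 X0.0000 Y0.0000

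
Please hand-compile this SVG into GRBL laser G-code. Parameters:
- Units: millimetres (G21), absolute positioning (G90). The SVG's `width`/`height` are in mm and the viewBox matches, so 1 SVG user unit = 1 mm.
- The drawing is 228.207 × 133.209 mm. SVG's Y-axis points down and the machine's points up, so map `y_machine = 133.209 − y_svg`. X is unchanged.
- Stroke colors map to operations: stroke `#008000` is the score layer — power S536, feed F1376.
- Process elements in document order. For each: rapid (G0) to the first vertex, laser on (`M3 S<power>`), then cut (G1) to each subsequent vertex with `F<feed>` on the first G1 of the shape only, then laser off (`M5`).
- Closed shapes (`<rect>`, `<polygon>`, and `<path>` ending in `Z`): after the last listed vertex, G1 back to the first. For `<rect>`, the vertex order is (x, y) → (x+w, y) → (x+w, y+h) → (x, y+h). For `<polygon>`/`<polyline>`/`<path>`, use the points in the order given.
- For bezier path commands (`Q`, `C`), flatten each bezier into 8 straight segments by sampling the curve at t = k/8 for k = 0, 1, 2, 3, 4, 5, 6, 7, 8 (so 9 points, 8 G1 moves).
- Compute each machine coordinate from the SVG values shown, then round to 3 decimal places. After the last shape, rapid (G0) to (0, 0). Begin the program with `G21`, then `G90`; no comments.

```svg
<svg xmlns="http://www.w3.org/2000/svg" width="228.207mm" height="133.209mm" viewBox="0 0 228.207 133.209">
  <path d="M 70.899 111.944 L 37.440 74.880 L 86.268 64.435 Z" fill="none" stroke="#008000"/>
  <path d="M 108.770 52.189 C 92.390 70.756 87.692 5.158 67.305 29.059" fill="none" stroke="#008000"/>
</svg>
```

G21
G90
G0 X70.899 Y21.265
M3 S536
G1 X37.440 Y58.329 F1376
G1 X86.268 Y68.774
G1 X70.899 Y21.265
M5
G0 X108.770 Y81.020
M3 S536
G1 X103.122 Y77.663 F1376
G1 X98.248 Y80.162
G1 X93.827 Y86.481
G1 X89.540 Y94.585
G1 X85.065 Y102.439
G1 X80.081 Y108.008
G1 X74.268 Y109.257
G1 X67.305 Y104.150
M5
G0 X0.000 Y0.000

viewBox `0 0 228.207 133.209` with mm width/height → 1 unit = 1 mm. Flip: y_m = 133.209 − y_svg.

**Shape 1** — `<path>` regular polygon, stroke `#008000` → score (S536, F1376). Machine vertices: (70.899,21.265) → (37.440,58.329) → (86.268,68.774) → (70.899,21.265). Closed: final G1 returns to the first vertex.

**Shape 2** — `<path>` cubic bezier, stroke `#008000` → score (S536, F1376). Control points (SVG): P0=(108.770,52.189), P1=(92.390,70.756), P2=(87.692,5.158), P3=(67.305,29.059); sampled at t=k/8. Machine vertices: (108.770,81.020) → (103.122,77.663) → (98.248,80.162) → (93.827,86.481) → (89.540,94.585) → (85.065,102.439) → (80.081,108.008) → (74.268,109.257) → (67.305,104.150). Open path.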